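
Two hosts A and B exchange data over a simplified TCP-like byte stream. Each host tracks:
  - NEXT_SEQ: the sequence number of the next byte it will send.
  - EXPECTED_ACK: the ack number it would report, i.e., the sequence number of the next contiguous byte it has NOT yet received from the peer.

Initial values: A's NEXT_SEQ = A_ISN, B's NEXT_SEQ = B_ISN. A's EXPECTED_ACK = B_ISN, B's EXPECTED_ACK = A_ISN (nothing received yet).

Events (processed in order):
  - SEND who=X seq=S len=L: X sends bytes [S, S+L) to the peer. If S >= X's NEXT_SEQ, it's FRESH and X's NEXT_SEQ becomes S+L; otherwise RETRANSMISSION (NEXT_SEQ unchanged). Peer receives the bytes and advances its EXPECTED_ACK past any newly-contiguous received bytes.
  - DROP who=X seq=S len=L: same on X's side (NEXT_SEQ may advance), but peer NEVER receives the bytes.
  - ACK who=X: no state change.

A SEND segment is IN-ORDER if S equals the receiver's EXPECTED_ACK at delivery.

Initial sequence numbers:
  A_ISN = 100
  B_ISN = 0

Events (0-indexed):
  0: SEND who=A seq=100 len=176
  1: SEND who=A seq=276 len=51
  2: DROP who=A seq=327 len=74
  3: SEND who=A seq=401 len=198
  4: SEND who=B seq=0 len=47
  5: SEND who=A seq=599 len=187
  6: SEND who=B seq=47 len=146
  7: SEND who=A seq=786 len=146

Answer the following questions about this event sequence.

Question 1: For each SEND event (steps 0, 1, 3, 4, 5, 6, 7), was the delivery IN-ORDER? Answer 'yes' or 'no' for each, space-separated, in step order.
Step 0: SEND seq=100 -> in-order
Step 1: SEND seq=276 -> in-order
Step 3: SEND seq=401 -> out-of-order
Step 4: SEND seq=0 -> in-order
Step 5: SEND seq=599 -> out-of-order
Step 6: SEND seq=47 -> in-order
Step 7: SEND seq=786 -> out-of-order

Answer: yes yes no yes no yes no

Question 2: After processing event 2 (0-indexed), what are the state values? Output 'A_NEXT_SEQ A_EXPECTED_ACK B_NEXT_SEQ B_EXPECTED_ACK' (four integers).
After event 0: A_seq=276 A_ack=0 B_seq=0 B_ack=276
After event 1: A_seq=327 A_ack=0 B_seq=0 B_ack=327
After event 2: A_seq=401 A_ack=0 B_seq=0 B_ack=327

401 0 0 327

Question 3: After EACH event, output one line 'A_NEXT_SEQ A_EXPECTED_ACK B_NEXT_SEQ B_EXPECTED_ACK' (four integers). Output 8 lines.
276 0 0 276
327 0 0 327
401 0 0 327
599 0 0 327
599 47 47 327
786 47 47 327
786 193 193 327
932 193 193 327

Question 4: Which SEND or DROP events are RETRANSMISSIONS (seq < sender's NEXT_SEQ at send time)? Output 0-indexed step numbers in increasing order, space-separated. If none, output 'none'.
Step 0: SEND seq=100 -> fresh
Step 1: SEND seq=276 -> fresh
Step 2: DROP seq=327 -> fresh
Step 3: SEND seq=401 -> fresh
Step 4: SEND seq=0 -> fresh
Step 5: SEND seq=599 -> fresh
Step 6: SEND seq=47 -> fresh
Step 7: SEND seq=786 -> fresh

Answer: none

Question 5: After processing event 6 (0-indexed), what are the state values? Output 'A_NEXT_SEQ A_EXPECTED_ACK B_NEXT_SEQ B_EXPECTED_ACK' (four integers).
After event 0: A_seq=276 A_ack=0 B_seq=0 B_ack=276
After event 1: A_seq=327 A_ack=0 B_seq=0 B_ack=327
After event 2: A_seq=401 A_ack=0 B_seq=0 B_ack=327
After event 3: A_seq=599 A_ack=0 B_seq=0 B_ack=327
After event 4: A_seq=599 A_ack=47 B_seq=47 B_ack=327
After event 5: A_seq=786 A_ack=47 B_seq=47 B_ack=327
After event 6: A_seq=786 A_ack=193 B_seq=193 B_ack=327

786 193 193 327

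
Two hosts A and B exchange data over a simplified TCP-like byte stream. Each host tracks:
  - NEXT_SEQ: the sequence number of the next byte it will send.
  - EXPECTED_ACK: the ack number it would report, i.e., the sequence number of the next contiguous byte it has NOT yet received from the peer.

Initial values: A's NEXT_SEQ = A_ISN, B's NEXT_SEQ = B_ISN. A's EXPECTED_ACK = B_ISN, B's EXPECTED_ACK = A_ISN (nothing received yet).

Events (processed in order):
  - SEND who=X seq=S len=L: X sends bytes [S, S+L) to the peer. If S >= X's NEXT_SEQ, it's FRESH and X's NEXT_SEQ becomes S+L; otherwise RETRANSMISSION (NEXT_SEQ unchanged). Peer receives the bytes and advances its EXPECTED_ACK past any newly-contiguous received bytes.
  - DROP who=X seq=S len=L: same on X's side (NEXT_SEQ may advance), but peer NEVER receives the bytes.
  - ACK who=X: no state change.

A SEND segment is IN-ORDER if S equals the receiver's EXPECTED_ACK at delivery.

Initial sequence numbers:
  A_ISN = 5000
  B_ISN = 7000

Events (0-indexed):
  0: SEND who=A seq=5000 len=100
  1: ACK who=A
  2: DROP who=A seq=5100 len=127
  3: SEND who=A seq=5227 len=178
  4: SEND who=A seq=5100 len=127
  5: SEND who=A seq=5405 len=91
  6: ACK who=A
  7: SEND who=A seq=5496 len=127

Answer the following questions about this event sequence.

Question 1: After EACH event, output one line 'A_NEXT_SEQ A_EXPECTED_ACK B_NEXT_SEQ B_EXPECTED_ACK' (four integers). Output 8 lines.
5100 7000 7000 5100
5100 7000 7000 5100
5227 7000 7000 5100
5405 7000 7000 5100
5405 7000 7000 5405
5496 7000 7000 5496
5496 7000 7000 5496
5623 7000 7000 5623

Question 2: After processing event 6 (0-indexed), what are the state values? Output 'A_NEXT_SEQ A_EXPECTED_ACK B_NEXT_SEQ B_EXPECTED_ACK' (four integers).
After event 0: A_seq=5100 A_ack=7000 B_seq=7000 B_ack=5100
After event 1: A_seq=5100 A_ack=7000 B_seq=7000 B_ack=5100
After event 2: A_seq=5227 A_ack=7000 B_seq=7000 B_ack=5100
After event 3: A_seq=5405 A_ack=7000 B_seq=7000 B_ack=5100
After event 4: A_seq=5405 A_ack=7000 B_seq=7000 B_ack=5405
After event 5: A_seq=5496 A_ack=7000 B_seq=7000 B_ack=5496
After event 6: A_seq=5496 A_ack=7000 B_seq=7000 B_ack=5496

5496 7000 7000 5496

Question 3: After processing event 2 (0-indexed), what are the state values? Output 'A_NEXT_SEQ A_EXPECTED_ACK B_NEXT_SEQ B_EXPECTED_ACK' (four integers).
After event 0: A_seq=5100 A_ack=7000 B_seq=7000 B_ack=5100
After event 1: A_seq=5100 A_ack=7000 B_seq=7000 B_ack=5100
After event 2: A_seq=5227 A_ack=7000 B_seq=7000 B_ack=5100

5227 7000 7000 5100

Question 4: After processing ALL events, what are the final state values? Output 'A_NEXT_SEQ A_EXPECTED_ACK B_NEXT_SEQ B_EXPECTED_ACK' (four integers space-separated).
After event 0: A_seq=5100 A_ack=7000 B_seq=7000 B_ack=5100
After event 1: A_seq=5100 A_ack=7000 B_seq=7000 B_ack=5100
After event 2: A_seq=5227 A_ack=7000 B_seq=7000 B_ack=5100
After event 3: A_seq=5405 A_ack=7000 B_seq=7000 B_ack=5100
After event 4: A_seq=5405 A_ack=7000 B_seq=7000 B_ack=5405
After event 5: A_seq=5496 A_ack=7000 B_seq=7000 B_ack=5496
After event 6: A_seq=5496 A_ack=7000 B_seq=7000 B_ack=5496
After event 7: A_seq=5623 A_ack=7000 B_seq=7000 B_ack=5623

Answer: 5623 7000 7000 5623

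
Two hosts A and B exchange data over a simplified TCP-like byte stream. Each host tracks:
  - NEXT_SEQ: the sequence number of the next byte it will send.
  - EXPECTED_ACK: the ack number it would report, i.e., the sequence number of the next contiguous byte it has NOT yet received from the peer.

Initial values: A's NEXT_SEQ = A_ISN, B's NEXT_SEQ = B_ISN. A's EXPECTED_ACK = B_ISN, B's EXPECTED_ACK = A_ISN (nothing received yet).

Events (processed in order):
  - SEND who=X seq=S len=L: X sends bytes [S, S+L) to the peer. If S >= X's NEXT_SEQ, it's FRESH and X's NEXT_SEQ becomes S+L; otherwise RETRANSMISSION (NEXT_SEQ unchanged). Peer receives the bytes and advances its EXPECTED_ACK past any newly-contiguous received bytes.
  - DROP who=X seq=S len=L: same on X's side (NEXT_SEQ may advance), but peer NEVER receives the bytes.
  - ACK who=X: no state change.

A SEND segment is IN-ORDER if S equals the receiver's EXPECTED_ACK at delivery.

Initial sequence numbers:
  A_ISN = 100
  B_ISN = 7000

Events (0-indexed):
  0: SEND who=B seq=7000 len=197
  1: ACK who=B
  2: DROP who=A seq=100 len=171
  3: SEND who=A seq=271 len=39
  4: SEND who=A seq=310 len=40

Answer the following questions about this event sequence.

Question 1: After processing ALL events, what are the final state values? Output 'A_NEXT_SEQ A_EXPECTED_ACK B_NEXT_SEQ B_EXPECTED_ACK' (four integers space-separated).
Answer: 350 7197 7197 100

Derivation:
After event 0: A_seq=100 A_ack=7197 B_seq=7197 B_ack=100
After event 1: A_seq=100 A_ack=7197 B_seq=7197 B_ack=100
After event 2: A_seq=271 A_ack=7197 B_seq=7197 B_ack=100
After event 3: A_seq=310 A_ack=7197 B_seq=7197 B_ack=100
After event 4: A_seq=350 A_ack=7197 B_seq=7197 B_ack=100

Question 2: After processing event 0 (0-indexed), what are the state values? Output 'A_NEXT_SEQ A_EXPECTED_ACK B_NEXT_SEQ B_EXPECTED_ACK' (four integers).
After event 0: A_seq=100 A_ack=7197 B_seq=7197 B_ack=100

100 7197 7197 100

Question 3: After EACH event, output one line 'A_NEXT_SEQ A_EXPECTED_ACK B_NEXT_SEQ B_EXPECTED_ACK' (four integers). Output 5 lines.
100 7197 7197 100
100 7197 7197 100
271 7197 7197 100
310 7197 7197 100
350 7197 7197 100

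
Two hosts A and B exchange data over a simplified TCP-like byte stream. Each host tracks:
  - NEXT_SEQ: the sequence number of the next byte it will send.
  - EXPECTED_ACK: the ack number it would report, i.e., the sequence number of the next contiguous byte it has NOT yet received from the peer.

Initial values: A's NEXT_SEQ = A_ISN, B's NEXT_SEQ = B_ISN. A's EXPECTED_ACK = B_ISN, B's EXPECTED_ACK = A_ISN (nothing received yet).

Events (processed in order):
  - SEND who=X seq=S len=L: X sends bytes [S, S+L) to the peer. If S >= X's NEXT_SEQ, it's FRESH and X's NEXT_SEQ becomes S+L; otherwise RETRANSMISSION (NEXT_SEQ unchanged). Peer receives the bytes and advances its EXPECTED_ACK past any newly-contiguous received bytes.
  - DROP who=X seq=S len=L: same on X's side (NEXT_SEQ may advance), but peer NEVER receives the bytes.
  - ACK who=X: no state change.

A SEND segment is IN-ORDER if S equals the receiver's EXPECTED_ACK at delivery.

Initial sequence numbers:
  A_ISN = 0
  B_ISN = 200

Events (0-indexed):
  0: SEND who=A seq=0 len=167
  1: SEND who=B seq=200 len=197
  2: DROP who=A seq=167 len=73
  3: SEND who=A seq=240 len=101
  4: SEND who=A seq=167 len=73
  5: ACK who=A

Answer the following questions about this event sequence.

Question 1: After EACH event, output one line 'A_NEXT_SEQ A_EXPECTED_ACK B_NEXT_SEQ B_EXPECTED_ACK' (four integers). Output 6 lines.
167 200 200 167
167 397 397 167
240 397 397 167
341 397 397 167
341 397 397 341
341 397 397 341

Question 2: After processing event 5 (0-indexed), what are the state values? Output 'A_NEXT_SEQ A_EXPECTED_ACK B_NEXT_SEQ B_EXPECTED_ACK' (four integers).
After event 0: A_seq=167 A_ack=200 B_seq=200 B_ack=167
After event 1: A_seq=167 A_ack=397 B_seq=397 B_ack=167
After event 2: A_seq=240 A_ack=397 B_seq=397 B_ack=167
After event 3: A_seq=341 A_ack=397 B_seq=397 B_ack=167
After event 4: A_seq=341 A_ack=397 B_seq=397 B_ack=341
After event 5: A_seq=341 A_ack=397 B_seq=397 B_ack=341

341 397 397 341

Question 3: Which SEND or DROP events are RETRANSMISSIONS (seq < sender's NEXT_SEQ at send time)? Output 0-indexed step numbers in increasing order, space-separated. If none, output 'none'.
Answer: 4

Derivation:
Step 0: SEND seq=0 -> fresh
Step 1: SEND seq=200 -> fresh
Step 2: DROP seq=167 -> fresh
Step 3: SEND seq=240 -> fresh
Step 4: SEND seq=167 -> retransmit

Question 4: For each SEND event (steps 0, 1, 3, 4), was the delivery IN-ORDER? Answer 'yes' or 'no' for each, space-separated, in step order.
Step 0: SEND seq=0 -> in-order
Step 1: SEND seq=200 -> in-order
Step 3: SEND seq=240 -> out-of-order
Step 4: SEND seq=167 -> in-order

Answer: yes yes no yes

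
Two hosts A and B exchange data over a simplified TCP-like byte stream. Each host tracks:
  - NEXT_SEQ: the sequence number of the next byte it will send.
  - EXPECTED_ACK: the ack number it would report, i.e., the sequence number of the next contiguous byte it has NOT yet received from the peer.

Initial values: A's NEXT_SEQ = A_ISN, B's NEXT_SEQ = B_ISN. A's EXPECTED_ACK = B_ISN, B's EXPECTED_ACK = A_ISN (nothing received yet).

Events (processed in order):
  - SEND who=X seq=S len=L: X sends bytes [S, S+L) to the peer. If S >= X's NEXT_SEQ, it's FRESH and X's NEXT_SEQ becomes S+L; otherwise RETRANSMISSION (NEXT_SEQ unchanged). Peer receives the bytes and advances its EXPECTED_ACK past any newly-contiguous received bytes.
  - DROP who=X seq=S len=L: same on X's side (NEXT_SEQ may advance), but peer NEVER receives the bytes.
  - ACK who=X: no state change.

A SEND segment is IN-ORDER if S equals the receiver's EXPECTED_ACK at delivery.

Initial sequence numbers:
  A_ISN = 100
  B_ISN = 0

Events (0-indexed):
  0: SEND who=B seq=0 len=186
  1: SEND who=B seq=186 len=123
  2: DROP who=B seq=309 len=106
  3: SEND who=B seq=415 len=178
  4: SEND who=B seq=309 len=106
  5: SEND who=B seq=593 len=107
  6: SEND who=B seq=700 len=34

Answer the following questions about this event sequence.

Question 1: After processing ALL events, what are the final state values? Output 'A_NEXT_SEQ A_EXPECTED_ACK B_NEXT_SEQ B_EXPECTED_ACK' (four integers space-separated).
After event 0: A_seq=100 A_ack=186 B_seq=186 B_ack=100
After event 1: A_seq=100 A_ack=309 B_seq=309 B_ack=100
After event 2: A_seq=100 A_ack=309 B_seq=415 B_ack=100
After event 3: A_seq=100 A_ack=309 B_seq=593 B_ack=100
After event 4: A_seq=100 A_ack=593 B_seq=593 B_ack=100
After event 5: A_seq=100 A_ack=700 B_seq=700 B_ack=100
After event 6: A_seq=100 A_ack=734 B_seq=734 B_ack=100

Answer: 100 734 734 100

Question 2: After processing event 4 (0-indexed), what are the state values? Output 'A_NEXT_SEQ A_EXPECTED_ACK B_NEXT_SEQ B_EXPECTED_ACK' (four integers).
After event 0: A_seq=100 A_ack=186 B_seq=186 B_ack=100
After event 1: A_seq=100 A_ack=309 B_seq=309 B_ack=100
After event 2: A_seq=100 A_ack=309 B_seq=415 B_ack=100
After event 3: A_seq=100 A_ack=309 B_seq=593 B_ack=100
After event 4: A_seq=100 A_ack=593 B_seq=593 B_ack=100

100 593 593 100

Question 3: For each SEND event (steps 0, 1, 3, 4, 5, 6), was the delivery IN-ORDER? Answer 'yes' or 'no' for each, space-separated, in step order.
Answer: yes yes no yes yes yes

Derivation:
Step 0: SEND seq=0 -> in-order
Step 1: SEND seq=186 -> in-order
Step 3: SEND seq=415 -> out-of-order
Step 4: SEND seq=309 -> in-order
Step 5: SEND seq=593 -> in-order
Step 6: SEND seq=700 -> in-order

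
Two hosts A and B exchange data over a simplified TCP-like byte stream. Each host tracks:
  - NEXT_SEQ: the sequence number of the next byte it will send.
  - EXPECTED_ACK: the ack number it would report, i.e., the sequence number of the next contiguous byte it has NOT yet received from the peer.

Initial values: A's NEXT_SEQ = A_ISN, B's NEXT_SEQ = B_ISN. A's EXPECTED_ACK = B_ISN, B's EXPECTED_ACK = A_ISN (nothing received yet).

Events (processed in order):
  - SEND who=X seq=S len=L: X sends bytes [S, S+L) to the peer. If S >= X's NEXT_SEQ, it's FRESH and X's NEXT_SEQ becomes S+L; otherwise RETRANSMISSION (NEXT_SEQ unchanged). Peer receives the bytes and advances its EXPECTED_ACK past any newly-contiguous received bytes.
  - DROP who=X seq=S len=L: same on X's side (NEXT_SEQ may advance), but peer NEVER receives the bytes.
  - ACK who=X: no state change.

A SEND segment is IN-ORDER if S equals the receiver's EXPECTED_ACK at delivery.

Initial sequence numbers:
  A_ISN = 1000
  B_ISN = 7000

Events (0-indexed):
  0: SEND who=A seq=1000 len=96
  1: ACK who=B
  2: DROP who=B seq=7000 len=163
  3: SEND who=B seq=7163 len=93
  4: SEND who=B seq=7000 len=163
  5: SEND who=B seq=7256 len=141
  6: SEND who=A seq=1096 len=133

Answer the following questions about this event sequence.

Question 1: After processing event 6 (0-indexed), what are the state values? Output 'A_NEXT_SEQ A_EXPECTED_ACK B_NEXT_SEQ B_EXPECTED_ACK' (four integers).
After event 0: A_seq=1096 A_ack=7000 B_seq=7000 B_ack=1096
After event 1: A_seq=1096 A_ack=7000 B_seq=7000 B_ack=1096
After event 2: A_seq=1096 A_ack=7000 B_seq=7163 B_ack=1096
After event 3: A_seq=1096 A_ack=7000 B_seq=7256 B_ack=1096
After event 4: A_seq=1096 A_ack=7256 B_seq=7256 B_ack=1096
After event 5: A_seq=1096 A_ack=7397 B_seq=7397 B_ack=1096
After event 6: A_seq=1229 A_ack=7397 B_seq=7397 B_ack=1229

1229 7397 7397 1229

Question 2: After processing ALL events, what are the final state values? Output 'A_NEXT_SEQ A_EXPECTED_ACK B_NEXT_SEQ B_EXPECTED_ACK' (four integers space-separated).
Answer: 1229 7397 7397 1229

Derivation:
After event 0: A_seq=1096 A_ack=7000 B_seq=7000 B_ack=1096
After event 1: A_seq=1096 A_ack=7000 B_seq=7000 B_ack=1096
After event 2: A_seq=1096 A_ack=7000 B_seq=7163 B_ack=1096
After event 3: A_seq=1096 A_ack=7000 B_seq=7256 B_ack=1096
After event 4: A_seq=1096 A_ack=7256 B_seq=7256 B_ack=1096
After event 5: A_seq=1096 A_ack=7397 B_seq=7397 B_ack=1096
After event 6: A_seq=1229 A_ack=7397 B_seq=7397 B_ack=1229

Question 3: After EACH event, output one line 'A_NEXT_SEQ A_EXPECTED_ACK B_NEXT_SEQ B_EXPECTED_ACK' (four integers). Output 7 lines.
1096 7000 7000 1096
1096 7000 7000 1096
1096 7000 7163 1096
1096 7000 7256 1096
1096 7256 7256 1096
1096 7397 7397 1096
1229 7397 7397 1229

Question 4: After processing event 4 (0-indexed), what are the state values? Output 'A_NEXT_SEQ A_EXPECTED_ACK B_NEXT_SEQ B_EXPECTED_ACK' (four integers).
After event 0: A_seq=1096 A_ack=7000 B_seq=7000 B_ack=1096
After event 1: A_seq=1096 A_ack=7000 B_seq=7000 B_ack=1096
After event 2: A_seq=1096 A_ack=7000 B_seq=7163 B_ack=1096
After event 3: A_seq=1096 A_ack=7000 B_seq=7256 B_ack=1096
After event 4: A_seq=1096 A_ack=7256 B_seq=7256 B_ack=1096

1096 7256 7256 1096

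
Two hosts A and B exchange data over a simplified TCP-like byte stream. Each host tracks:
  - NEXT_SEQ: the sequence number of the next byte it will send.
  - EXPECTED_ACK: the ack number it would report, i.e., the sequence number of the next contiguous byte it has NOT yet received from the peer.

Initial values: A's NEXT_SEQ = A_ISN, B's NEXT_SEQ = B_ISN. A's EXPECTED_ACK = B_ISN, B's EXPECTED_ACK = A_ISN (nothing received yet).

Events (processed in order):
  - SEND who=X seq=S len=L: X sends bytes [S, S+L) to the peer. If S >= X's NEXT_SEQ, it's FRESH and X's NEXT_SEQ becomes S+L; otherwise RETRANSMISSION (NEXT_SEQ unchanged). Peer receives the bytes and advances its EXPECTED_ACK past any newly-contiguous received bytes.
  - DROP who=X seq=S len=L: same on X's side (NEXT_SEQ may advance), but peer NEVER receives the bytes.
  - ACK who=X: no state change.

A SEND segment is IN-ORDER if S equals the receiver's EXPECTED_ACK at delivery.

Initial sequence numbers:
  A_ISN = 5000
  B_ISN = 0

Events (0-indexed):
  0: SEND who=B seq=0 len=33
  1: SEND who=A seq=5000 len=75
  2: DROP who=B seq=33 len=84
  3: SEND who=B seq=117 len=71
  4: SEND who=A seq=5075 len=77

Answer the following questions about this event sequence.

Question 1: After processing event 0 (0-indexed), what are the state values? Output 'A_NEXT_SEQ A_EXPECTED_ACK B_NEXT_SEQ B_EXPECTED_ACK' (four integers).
After event 0: A_seq=5000 A_ack=33 B_seq=33 B_ack=5000

5000 33 33 5000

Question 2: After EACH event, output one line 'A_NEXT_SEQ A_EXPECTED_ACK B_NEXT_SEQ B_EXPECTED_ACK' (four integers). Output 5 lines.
5000 33 33 5000
5075 33 33 5075
5075 33 117 5075
5075 33 188 5075
5152 33 188 5152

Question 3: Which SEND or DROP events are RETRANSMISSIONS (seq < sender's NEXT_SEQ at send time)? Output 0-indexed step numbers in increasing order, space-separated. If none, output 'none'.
Answer: none

Derivation:
Step 0: SEND seq=0 -> fresh
Step 1: SEND seq=5000 -> fresh
Step 2: DROP seq=33 -> fresh
Step 3: SEND seq=117 -> fresh
Step 4: SEND seq=5075 -> fresh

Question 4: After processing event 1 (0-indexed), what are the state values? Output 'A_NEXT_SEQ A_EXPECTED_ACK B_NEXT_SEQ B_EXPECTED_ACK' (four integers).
After event 0: A_seq=5000 A_ack=33 B_seq=33 B_ack=5000
After event 1: A_seq=5075 A_ack=33 B_seq=33 B_ack=5075

5075 33 33 5075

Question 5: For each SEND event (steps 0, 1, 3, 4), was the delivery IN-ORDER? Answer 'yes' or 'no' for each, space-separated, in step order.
Step 0: SEND seq=0 -> in-order
Step 1: SEND seq=5000 -> in-order
Step 3: SEND seq=117 -> out-of-order
Step 4: SEND seq=5075 -> in-order

Answer: yes yes no yes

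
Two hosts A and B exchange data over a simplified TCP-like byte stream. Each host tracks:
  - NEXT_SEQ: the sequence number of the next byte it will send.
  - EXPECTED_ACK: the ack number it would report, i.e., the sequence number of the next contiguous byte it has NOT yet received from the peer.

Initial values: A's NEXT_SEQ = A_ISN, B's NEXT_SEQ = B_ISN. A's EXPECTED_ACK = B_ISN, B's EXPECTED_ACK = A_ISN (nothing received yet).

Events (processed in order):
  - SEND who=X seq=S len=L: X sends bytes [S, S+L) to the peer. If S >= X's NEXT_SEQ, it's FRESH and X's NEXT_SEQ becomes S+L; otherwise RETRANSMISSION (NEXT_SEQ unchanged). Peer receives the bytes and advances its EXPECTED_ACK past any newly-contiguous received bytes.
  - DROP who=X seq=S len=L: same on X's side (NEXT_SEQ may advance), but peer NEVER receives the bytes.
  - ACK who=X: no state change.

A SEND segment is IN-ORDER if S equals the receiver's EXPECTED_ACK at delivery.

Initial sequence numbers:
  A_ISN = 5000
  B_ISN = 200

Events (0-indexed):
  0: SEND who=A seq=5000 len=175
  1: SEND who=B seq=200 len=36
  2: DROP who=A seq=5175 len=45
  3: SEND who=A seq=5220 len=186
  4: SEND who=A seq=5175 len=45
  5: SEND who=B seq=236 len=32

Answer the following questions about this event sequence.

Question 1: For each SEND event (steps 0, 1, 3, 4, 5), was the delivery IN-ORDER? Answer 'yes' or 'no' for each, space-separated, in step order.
Step 0: SEND seq=5000 -> in-order
Step 1: SEND seq=200 -> in-order
Step 3: SEND seq=5220 -> out-of-order
Step 4: SEND seq=5175 -> in-order
Step 5: SEND seq=236 -> in-order

Answer: yes yes no yes yes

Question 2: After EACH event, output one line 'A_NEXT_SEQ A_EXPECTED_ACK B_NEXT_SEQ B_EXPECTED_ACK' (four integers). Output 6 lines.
5175 200 200 5175
5175 236 236 5175
5220 236 236 5175
5406 236 236 5175
5406 236 236 5406
5406 268 268 5406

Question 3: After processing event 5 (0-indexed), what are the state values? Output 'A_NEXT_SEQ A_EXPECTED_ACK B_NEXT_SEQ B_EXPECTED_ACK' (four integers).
After event 0: A_seq=5175 A_ack=200 B_seq=200 B_ack=5175
After event 1: A_seq=5175 A_ack=236 B_seq=236 B_ack=5175
After event 2: A_seq=5220 A_ack=236 B_seq=236 B_ack=5175
After event 3: A_seq=5406 A_ack=236 B_seq=236 B_ack=5175
After event 4: A_seq=5406 A_ack=236 B_seq=236 B_ack=5406
After event 5: A_seq=5406 A_ack=268 B_seq=268 B_ack=5406

5406 268 268 5406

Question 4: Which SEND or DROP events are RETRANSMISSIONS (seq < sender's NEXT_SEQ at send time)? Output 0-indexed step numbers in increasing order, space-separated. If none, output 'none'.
Step 0: SEND seq=5000 -> fresh
Step 1: SEND seq=200 -> fresh
Step 2: DROP seq=5175 -> fresh
Step 3: SEND seq=5220 -> fresh
Step 4: SEND seq=5175 -> retransmit
Step 5: SEND seq=236 -> fresh

Answer: 4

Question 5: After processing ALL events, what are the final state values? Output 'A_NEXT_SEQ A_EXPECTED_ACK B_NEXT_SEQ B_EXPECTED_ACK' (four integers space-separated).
Answer: 5406 268 268 5406

Derivation:
After event 0: A_seq=5175 A_ack=200 B_seq=200 B_ack=5175
After event 1: A_seq=5175 A_ack=236 B_seq=236 B_ack=5175
After event 2: A_seq=5220 A_ack=236 B_seq=236 B_ack=5175
After event 3: A_seq=5406 A_ack=236 B_seq=236 B_ack=5175
After event 4: A_seq=5406 A_ack=236 B_seq=236 B_ack=5406
After event 5: A_seq=5406 A_ack=268 B_seq=268 B_ack=5406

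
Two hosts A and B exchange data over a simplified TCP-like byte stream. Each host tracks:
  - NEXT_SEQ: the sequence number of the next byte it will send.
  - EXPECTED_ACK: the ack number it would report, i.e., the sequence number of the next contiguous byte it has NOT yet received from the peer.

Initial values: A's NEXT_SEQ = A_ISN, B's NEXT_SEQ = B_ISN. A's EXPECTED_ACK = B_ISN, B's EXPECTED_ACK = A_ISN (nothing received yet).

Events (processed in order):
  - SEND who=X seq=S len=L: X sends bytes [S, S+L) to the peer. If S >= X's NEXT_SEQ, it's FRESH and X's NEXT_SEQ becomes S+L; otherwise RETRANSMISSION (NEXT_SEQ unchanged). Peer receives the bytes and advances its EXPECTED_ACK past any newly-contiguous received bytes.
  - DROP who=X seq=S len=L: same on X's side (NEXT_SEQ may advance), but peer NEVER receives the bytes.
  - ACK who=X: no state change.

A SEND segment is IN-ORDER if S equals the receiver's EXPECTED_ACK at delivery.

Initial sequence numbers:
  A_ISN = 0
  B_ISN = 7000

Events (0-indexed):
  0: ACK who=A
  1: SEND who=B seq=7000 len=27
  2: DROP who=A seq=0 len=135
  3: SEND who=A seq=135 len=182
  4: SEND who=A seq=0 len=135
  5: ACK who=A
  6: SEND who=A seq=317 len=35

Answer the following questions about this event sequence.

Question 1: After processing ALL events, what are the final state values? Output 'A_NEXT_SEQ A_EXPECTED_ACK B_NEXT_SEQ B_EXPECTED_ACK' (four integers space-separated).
After event 0: A_seq=0 A_ack=7000 B_seq=7000 B_ack=0
After event 1: A_seq=0 A_ack=7027 B_seq=7027 B_ack=0
After event 2: A_seq=135 A_ack=7027 B_seq=7027 B_ack=0
After event 3: A_seq=317 A_ack=7027 B_seq=7027 B_ack=0
After event 4: A_seq=317 A_ack=7027 B_seq=7027 B_ack=317
After event 5: A_seq=317 A_ack=7027 B_seq=7027 B_ack=317
After event 6: A_seq=352 A_ack=7027 B_seq=7027 B_ack=352

Answer: 352 7027 7027 352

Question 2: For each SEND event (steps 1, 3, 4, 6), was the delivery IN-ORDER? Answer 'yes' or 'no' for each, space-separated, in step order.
Answer: yes no yes yes

Derivation:
Step 1: SEND seq=7000 -> in-order
Step 3: SEND seq=135 -> out-of-order
Step 4: SEND seq=0 -> in-order
Step 6: SEND seq=317 -> in-order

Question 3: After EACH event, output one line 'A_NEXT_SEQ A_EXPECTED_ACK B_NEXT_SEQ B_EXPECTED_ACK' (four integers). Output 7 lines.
0 7000 7000 0
0 7027 7027 0
135 7027 7027 0
317 7027 7027 0
317 7027 7027 317
317 7027 7027 317
352 7027 7027 352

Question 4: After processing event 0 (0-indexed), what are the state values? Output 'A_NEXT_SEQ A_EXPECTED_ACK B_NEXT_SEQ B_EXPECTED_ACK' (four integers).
After event 0: A_seq=0 A_ack=7000 B_seq=7000 B_ack=0

0 7000 7000 0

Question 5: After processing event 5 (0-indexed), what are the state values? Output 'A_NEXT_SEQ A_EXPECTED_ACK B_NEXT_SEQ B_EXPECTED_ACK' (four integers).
After event 0: A_seq=0 A_ack=7000 B_seq=7000 B_ack=0
After event 1: A_seq=0 A_ack=7027 B_seq=7027 B_ack=0
After event 2: A_seq=135 A_ack=7027 B_seq=7027 B_ack=0
After event 3: A_seq=317 A_ack=7027 B_seq=7027 B_ack=0
After event 4: A_seq=317 A_ack=7027 B_seq=7027 B_ack=317
After event 5: A_seq=317 A_ack=7027 B_seq=7027 B_ack=317

317 7027 7027 317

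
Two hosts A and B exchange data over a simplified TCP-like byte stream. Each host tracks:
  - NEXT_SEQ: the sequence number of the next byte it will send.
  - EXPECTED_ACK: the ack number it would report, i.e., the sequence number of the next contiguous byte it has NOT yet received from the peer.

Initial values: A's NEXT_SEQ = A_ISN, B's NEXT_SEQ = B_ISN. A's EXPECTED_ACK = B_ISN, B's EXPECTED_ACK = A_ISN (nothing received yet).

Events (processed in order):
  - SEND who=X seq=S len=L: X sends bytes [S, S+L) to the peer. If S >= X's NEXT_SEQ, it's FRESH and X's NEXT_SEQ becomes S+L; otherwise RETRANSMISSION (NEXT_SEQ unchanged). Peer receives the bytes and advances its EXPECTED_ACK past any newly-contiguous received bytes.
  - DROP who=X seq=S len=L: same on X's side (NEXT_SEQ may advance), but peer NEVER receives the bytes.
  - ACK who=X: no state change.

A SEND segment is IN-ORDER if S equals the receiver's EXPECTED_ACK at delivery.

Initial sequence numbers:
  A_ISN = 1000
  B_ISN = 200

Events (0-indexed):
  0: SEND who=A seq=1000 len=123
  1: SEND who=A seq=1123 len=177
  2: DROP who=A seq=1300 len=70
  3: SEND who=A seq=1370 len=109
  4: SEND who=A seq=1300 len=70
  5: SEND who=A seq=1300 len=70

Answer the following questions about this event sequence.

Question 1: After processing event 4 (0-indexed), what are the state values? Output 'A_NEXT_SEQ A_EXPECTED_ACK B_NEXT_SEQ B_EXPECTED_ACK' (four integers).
After event 0: A_seq=1123 A_ack=200 B_seq=200 B_ack=1123
After event 1: A_seq=1300 A_ack=200 B_seq=200 B_ack=1300
After event 2: A_seq=1370 A_ack=200 B_seq=200 B_ack=1300
After event 3: A_seq=1479 A_ack=200 B_seq=200 B_ack=1300
After event 4: A_seq=1479 A_ack=200 B_seq=200 B_ack=1479

1479 200 200 1479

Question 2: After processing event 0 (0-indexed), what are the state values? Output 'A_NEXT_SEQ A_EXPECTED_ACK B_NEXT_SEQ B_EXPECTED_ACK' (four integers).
After event 0: A_seq=1123 A_ack=200 B_seq=200 B_ack=1123

1123 200 200 1123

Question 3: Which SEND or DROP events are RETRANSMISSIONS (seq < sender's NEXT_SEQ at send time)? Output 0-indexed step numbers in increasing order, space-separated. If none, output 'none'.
Answer: 4 5

Derivation:
Step 0: SEND seq=1000 -> fresh
Step 1: SEND seq=1123 -> fresh
Step 2: DROP seq=1300 -> fresh
Step 3: SEND seq=1370 -> fresh
Step 4: SEND seq=1300 -> retransmit
Step 5: SEND seq=1300 -> retransmit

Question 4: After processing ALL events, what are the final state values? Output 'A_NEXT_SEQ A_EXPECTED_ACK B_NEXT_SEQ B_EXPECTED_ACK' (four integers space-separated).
After event 0: A_seq=1123 A_ack=200 B_seq=200 B_ack=1123
After event 1: A_seq=1300 A_ack=200 B_seq=200 B_ack=1300
After event 2: A_seq=1370 A_ack=200 B_seq=200 B_ack=1300
After event 3: A_seq=1479 A_ack=200 B_seq=200 B_ack=1300
After event 4: A_seq=1479 A_ack=200 B_seq=200 B_ack=1479
After event 5: A_seq=1479 A_ack=200 B_seq=200 B_ack=1479

Answer: 1479 200 200 1479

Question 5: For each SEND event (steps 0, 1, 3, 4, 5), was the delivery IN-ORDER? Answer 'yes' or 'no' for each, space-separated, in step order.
Answer: yes yes no yes no

Derivation:
Step 0: SEND seq=1000 -> in-order
Step 1: SEND seq=1123 -> in-order
Step 3: SEND seq=1370 -> out-of-order
Step 4: SEND seq=1300 -> in-order
Step 5: SEND seq=1300 -> out-of-order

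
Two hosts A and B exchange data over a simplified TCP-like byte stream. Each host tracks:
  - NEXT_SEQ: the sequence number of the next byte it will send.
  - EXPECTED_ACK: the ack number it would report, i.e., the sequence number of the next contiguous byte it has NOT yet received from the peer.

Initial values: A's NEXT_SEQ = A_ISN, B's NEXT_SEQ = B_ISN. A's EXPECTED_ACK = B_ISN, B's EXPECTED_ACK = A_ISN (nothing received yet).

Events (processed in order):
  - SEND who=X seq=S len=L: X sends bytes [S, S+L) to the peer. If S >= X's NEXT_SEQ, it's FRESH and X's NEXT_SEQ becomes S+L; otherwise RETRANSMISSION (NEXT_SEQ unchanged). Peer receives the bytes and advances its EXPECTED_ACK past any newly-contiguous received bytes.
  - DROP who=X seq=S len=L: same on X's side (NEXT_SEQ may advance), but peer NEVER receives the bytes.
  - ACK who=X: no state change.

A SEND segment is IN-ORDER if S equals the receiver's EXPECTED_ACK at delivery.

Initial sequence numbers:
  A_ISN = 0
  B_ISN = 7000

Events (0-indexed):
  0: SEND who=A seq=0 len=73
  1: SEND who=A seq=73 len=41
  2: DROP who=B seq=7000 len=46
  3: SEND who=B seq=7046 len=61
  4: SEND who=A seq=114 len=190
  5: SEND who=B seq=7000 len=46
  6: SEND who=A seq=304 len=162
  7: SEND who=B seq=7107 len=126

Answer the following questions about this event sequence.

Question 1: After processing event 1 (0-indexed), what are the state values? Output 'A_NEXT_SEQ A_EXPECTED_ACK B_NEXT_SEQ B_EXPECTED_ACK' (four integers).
After event 0: A_seq=73 A_ack=7000 B_seq=7000 B_ack=73
After event 1: A_seq=114 A_ack=7000 B_seq=7000 B_ack=114

114 7000 7000 114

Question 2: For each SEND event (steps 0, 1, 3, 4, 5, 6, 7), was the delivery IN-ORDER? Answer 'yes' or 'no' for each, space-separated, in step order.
Step 0: SEND seq=0 -> in-order
Step 1: SEND seq=73 -> in-order
Step 3: SEND seq=7046 -> out-of-order
Step 4: SEND seq=114 -> in-order
Step 5: SEND seq=7000 -> in-order
Step 6: SEND seq=304 -> in-order
Step 7: SEND seq=7107 -> in-order

Answer: yes yes no yes yes yes yes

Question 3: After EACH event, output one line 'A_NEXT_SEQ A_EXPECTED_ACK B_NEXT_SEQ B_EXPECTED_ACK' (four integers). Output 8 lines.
73 7000 7000 73
114 7000 7000 114
114 7000 7046 114
114 7000 7107 114
304 7000 7107 304
304 7107 7107 304
466 7107 7107 466
466 7233 7233 466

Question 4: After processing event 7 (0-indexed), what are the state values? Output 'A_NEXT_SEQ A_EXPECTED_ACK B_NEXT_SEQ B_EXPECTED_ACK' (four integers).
After event 0: A_seq=73 A_ack=7000 B_seq=7000 B_ack=73
After event 1: A_seq=114 A_ack=7000 B_seq=7000 B_ack=114
After event 2: A_seq=114 A_ack=7000 B_seq=7046 B_ack=114
After event 3: A_seq=114 A_ack=7000 B_seq=7107 B_ack=114
After event 4: A_seq=304 A_ack=7000 B_seq=7107 B_ack=304
After event 5: A_seq=304 A_ack=7107 B_seq=7107 B_ack=304
After event 6: A_seq=466 A_ack=7107 B_seq=7107 B_ack=466
After event 7: A_seq=466 A_ack=7233 B_seq=7233 B_ack=466

466 7233 7233 466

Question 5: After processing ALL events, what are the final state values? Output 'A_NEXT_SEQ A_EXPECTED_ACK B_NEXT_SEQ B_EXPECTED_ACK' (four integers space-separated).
After event 0: A_seq=73 A_ack=7000 B_seq=7000 B_ack=73
After event 1: A_seq=114 A_ack=7000 B_seq=7000 B_ack=114
After event 2: A_seq=114 A_ack=7000 B_seq=7046 B_ack=114
After event 3: A_seq=114 A_ack=7000 B_seq=7107 B_ack=114
After event 4: A_seq=304 A_ack=7000 B_seq=7107 B_ack=304
After event 5: A_seq=304 A_ack=7107 B_seq=7107 B_ack=304
After event 6: A_seq=466 A_ack=7107 B_seq=7107 B_ack=466
After event 7: A_seq=466 A_ack=7233 B_seq=7233 B_ack=466

Answer: 466 7233 7233 466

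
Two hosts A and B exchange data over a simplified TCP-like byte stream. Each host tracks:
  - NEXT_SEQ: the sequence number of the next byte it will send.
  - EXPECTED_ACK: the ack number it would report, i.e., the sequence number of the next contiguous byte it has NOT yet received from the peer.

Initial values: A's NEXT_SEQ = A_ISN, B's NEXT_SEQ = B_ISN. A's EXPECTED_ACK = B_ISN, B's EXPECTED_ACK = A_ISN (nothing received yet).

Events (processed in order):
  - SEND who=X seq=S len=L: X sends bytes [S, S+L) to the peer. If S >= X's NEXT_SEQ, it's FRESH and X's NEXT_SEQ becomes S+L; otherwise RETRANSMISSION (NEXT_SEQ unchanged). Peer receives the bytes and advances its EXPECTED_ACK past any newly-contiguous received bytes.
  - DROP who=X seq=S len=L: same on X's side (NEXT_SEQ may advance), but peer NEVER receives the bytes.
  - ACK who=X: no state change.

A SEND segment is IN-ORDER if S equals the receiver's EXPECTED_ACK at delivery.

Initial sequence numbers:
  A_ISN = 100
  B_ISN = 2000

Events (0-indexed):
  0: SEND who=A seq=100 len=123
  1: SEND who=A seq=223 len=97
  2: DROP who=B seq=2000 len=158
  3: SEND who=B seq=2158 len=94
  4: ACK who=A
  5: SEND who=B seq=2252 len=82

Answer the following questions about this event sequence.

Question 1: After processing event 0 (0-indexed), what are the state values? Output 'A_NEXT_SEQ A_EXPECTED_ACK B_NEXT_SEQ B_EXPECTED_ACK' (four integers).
After event 0: A_seq=223 A_ack=2000 B_seq=2000 B_ack=223

223 2000 2000 223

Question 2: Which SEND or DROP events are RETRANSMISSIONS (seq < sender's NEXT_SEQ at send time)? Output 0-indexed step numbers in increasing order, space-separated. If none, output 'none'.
Answer: none

Derivation:
Step 0: SEND seq=100 -> fresh
Step 1: SEND seq=223 -> fresh
Step 2: DROP seq=2000 -> fresh
Step 3: SEND seq=2158 -> fresh
Step 5: SEND seq=2252 -> fresh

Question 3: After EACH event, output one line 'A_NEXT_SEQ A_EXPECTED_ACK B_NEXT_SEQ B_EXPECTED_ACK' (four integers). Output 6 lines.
223 2000 2000 223
320 2000 2000 320
320 2000 2158 320
320 2000 2252 320
320 2000 2252 320
320 2000 2334 320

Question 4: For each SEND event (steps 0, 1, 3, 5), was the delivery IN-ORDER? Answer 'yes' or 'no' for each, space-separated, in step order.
Answer: yes yes no no

Derivation:
Step 0: SEND seq=100 -> in-order
Step 1: SEND seq=223 -> in-order
Step 3: SEND seq=2158 -> out-of-order
Step 5: SEND seq=2252 -> out-of-order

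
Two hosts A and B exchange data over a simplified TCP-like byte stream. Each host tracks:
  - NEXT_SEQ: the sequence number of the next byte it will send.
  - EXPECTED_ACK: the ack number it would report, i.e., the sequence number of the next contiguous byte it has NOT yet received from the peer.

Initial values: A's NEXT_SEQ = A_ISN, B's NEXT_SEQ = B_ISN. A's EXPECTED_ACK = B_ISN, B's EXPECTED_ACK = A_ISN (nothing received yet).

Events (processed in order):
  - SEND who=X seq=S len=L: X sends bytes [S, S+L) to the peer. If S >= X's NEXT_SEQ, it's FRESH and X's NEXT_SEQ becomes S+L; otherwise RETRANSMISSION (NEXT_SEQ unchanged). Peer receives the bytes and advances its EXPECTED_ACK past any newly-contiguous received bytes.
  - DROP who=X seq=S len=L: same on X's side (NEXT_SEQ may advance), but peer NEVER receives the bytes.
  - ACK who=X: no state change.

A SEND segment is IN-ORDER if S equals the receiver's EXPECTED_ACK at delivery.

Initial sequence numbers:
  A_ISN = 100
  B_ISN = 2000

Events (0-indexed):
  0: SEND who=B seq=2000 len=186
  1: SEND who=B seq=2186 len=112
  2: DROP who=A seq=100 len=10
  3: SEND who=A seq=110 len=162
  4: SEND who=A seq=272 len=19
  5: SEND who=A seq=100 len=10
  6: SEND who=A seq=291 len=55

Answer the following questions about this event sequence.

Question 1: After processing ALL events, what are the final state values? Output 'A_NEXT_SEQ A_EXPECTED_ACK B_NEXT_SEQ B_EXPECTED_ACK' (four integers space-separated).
After event 0: A_seq=100 A_ack=2186 B_seq=2186 B_ack=100
After event 1: A_seq=100 A_ack=2298 B_seq=2298 B_ack=100
After event 2: A_seq=110 A_ack=2298 B_seq=2298 B_ack=100
After event 3: A_seq=272 A_ack=2298 B_seq=2298 B_ack=100
After event 4: A_seq=291 A_ack=2298 B_seq=2298 B_ack=100
After event 5: A_seq=291 A_ack=2298 B_seq=2298 B_ack=291
After event 6: A_seq=346 A_ack=2298 B_seq=2298 B_ack=346

Answer: 346 2298 2298 346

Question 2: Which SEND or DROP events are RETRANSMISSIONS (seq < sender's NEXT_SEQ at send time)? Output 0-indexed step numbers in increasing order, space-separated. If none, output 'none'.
Answer: 5

Derivation:
Step 0: SEND seq=2000 -> fresh
Step 1: SEND seq=2186 -> fresh
Step 2: DROP seq=100 -> fresh
Step 3: SEND seq=110 -> fresh
Step 4: SEND seq=272 -> fresh
Step 5: SEND seq=100 -> retransmit
Step 6: SEND seq=291 -> fresh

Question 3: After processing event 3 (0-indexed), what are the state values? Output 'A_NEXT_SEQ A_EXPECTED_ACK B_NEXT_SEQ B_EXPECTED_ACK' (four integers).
After event 0: A_seq=100 A_ack=2186 B_seq=2186 B_ack=100
After event 1: A_seq=100 A_ack=2298 B_seq=2298 B_ack=100
After event 2: A_seq=110 A_ack=2298 B_seq=2298 B_ack=100
After event 3: A_seq=272 A_ack=2298 B_seq=2298 B_ack=100

272 2298 2298 100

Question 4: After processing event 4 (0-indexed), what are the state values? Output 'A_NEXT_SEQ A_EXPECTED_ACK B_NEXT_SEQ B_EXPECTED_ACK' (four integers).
After event 0: A_seq=100 A_ack=2186 B_seq=2186 B_ack=100
After event 1: A_seq=100 A_ack=2298 B_seq=2298 B_ack=100
After event 2: A_seq=110 A_ack=2298 B_seq=2298 B_ack=100
After event 3: A_seq=272 A_ack=2298 B_seq=2298 B_ack=100
After event 4: A_seq=291 A_ack=2298 B_seq=2298 B_ack=100

291 2298 2298 100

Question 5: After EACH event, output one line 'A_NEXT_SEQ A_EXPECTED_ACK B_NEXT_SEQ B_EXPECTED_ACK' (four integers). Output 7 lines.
100 2186 2186 100
100 2298 2298 100
110 2298 2298 100
272 2298 2298 100
291 2298 2298 100
291 2298 2298 291
346 2298 2298 346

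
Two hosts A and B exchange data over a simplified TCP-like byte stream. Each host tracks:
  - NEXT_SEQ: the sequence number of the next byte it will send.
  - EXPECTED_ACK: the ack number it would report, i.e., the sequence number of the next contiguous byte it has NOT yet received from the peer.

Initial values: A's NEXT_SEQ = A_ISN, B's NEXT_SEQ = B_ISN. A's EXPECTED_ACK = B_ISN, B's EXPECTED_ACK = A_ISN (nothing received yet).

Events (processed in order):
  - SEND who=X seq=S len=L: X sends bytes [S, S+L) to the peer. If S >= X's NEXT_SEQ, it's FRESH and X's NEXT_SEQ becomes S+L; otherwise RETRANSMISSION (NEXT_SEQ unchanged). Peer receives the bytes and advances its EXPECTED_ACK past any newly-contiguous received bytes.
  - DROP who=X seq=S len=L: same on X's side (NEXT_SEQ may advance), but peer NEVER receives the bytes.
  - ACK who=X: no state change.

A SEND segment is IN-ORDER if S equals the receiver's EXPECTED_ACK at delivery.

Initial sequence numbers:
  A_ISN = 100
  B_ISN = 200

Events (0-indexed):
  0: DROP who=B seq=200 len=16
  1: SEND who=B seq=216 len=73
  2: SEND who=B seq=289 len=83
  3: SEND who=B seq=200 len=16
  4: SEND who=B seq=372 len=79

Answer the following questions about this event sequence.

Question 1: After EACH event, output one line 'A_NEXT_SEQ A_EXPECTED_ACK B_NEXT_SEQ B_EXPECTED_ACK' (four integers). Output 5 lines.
100 200 216 100
100 200 289 100
100 200 372 100
100 372 372 100
100 451 451 100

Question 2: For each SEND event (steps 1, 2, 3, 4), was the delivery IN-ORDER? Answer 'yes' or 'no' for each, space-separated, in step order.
Step 1: SEND seq=216 -> out-of-order
Step 2: SEND seq=289 -> out-of-order
Step 3: SEND seq=200 -> in-order
Step 4: SEND seq=372 -> in-order

Answer: no no yes yes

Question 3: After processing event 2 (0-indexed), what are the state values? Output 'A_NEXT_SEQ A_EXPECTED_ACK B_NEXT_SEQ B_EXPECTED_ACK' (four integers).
After event 0: A_seq=100 A_ack=200 B_seq=216 B_ack=100
After event 1: A_seq=100 A_ack=200 B_seq=289 B_ack=100
After event 2: A_seq=100 A_ack=200 B_seq=372 B_ack=100

100 200 372 100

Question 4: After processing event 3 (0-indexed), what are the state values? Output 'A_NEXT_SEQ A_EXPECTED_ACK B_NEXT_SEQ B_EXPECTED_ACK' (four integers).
After event 0: A_seq=100 A_ack=200 B_seq=216 B_ack=100
After event 1: A_seq=100 A_ack=200 B_seq=289 B_ack=100
After event 2: A_seq=100 A_ack=200 B_seq=372 B_ack=100
After event 3: A_seq=100 A_ack=372 B_seq=372 B_ack=100

100 372 372 100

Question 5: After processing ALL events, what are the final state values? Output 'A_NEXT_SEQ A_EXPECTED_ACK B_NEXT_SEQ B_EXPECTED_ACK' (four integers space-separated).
Answer: 100 451 451 100

Derivation:
After event 0: A_seq=100 A_ack=200 B_seq=216 B_ack=100
After event 1: A_seq=100 A_ack=200 B_seq=289 B_ack=100
After event 2: A_seq=100 A_ack=200 B_seq=372 B_ack=100
After event 3: A_seq=100 A_ack=372 B_seq=372 B_ack=100
After event 4: A_seq=100 A_ack=451 B_seq=451 B_ack=100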